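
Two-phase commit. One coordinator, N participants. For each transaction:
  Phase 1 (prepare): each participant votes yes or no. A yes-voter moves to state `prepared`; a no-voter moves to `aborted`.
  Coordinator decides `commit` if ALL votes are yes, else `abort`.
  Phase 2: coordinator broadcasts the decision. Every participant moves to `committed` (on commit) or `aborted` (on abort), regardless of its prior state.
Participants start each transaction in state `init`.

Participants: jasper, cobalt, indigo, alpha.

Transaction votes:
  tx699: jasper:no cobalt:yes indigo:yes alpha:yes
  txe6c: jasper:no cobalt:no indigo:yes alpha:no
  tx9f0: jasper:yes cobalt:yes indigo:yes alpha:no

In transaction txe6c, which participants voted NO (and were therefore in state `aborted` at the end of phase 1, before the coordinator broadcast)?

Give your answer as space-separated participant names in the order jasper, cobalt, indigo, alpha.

Txn txe6c phase 1: jasper no -> aborted; cobalt no -> aborted; indigo yes -> prepared; alpha no -> aborted

Answer: jasper cobalt alpha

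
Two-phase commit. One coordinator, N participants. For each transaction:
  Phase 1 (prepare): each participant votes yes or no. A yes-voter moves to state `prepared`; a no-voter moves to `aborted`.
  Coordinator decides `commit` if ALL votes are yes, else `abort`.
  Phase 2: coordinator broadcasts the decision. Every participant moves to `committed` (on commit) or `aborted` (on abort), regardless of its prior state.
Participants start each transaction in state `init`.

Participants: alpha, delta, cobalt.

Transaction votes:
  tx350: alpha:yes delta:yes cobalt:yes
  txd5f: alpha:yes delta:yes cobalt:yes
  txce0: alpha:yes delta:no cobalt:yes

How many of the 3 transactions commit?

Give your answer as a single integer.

Answer: 2

Derivation:
tx350: all yes -> commit (commits=1)
txd5f: all yes -> commit (commits=2)
txce0: no from delta -> abort (commits=2)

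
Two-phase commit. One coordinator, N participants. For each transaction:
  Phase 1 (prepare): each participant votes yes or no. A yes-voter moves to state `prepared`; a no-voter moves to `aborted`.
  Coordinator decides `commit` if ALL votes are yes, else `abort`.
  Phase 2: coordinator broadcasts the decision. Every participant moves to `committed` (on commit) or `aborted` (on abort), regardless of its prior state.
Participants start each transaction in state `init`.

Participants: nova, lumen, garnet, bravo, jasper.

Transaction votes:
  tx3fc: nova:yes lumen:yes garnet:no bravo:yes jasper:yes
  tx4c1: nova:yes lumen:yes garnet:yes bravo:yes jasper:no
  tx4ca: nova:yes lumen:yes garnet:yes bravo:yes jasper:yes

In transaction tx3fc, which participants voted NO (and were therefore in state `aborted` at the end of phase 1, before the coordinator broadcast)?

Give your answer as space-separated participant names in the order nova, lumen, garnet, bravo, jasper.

Txn tx3fc phase 1: nova yes -> prepared; lumen yes -> prepared; garnet no -> aborted; bravo yes -> prepared; jasper yes -> prepared

Answer: garnet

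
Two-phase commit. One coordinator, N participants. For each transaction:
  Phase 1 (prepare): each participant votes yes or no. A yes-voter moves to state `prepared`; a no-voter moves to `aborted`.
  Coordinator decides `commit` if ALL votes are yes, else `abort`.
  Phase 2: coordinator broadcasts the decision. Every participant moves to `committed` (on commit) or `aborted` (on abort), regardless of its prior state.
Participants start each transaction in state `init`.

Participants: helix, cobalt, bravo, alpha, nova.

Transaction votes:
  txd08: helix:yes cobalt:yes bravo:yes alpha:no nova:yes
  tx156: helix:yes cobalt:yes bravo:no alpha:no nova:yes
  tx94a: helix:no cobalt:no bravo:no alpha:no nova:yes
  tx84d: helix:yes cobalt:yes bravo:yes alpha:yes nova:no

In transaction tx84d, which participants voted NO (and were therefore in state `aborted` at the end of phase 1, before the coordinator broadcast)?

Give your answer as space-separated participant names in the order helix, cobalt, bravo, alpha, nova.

Txn tx84d phase 1: helix yes -> prepared; cobalt yes -> prepared; bravo yes -> prepared; alpha yes -> prepared; nova no -> aborted

Answer: nova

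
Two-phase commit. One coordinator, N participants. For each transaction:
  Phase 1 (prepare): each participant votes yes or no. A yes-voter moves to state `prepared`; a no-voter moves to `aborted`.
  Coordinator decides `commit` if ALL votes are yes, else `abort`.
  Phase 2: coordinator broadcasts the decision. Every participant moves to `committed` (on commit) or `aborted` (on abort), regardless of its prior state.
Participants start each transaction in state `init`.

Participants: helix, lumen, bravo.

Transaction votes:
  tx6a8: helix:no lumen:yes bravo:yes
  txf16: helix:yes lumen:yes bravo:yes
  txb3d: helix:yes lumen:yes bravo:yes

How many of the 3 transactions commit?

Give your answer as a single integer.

Answer: 2

Derivation:
tx6a8: no from helix -> abort (commits=0)
txf16: all yes -> commit (commits=1)
txb3d: all yes -> commit (commits=2)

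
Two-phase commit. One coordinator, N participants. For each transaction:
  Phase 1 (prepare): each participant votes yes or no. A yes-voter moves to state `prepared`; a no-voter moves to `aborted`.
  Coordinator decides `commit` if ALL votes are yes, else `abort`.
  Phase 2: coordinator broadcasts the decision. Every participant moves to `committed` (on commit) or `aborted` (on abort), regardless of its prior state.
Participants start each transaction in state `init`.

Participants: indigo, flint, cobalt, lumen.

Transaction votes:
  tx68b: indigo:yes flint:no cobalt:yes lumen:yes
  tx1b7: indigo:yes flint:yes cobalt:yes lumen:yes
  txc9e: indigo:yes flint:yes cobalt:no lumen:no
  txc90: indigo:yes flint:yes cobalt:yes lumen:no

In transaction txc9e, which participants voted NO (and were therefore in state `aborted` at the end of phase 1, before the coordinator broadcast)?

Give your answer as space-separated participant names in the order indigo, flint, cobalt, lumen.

Answer: cobalt lumen

Derivation:
Txn txc9e phase 1: indigo yes -> prepared; flint yes -> prepared; cobalt no -> aborted; lumen no -> aborted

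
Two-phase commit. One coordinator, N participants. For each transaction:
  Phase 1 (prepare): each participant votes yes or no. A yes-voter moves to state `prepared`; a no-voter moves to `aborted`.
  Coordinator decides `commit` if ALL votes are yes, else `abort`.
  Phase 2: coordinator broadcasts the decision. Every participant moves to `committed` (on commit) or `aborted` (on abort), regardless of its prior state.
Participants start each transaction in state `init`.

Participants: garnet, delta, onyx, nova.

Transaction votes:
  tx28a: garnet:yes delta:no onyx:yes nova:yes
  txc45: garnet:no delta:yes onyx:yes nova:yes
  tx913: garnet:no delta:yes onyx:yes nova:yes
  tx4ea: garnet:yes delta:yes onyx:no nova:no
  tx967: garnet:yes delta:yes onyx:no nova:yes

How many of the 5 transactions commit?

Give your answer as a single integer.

tx28a: no from delta -> abort (commits=0)
txc45: no from garnet -> abort (commits=0)
tx913: no from garnet -> abort (commits=0)
tx4ea: no from onyx, nova -> abort (commits=0)
tx967: no from onyx -> abort (commits=0)

Answer: 0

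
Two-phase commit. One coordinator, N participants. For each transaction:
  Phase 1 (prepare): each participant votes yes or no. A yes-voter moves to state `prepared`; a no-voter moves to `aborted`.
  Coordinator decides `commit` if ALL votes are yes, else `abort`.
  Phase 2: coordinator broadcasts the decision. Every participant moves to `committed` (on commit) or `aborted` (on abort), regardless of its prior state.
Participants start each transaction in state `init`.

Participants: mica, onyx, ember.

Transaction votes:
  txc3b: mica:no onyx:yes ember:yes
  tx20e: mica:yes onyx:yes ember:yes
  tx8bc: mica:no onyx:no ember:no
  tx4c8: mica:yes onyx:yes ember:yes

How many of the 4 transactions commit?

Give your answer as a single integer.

Answer: 2

Derivation:
txc3b: no from mica -> abort (commits=0)
tx20e: all yes -> commit (commits=1)
tx8bc: no from mica, onyx, ember -> abort (commits=1)
tx4c8: all yes -> commit (commits=2)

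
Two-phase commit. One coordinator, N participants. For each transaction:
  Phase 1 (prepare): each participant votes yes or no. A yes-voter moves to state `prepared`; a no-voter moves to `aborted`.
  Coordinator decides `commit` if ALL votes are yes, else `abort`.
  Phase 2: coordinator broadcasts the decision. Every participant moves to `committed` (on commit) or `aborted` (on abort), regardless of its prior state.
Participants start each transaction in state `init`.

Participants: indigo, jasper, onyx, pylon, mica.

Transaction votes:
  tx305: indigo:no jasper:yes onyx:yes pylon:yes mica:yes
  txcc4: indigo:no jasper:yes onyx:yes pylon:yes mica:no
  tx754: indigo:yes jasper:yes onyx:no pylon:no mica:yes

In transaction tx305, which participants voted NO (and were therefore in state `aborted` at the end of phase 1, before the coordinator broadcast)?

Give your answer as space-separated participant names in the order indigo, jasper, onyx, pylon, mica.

Answer: indigo

Derivation:
Txn tx305 phase 1: indigo no -> aborted; jasper yes -> prepared; onyx yes -> prepared; pylon yes -> prepared; mica yes -> prepared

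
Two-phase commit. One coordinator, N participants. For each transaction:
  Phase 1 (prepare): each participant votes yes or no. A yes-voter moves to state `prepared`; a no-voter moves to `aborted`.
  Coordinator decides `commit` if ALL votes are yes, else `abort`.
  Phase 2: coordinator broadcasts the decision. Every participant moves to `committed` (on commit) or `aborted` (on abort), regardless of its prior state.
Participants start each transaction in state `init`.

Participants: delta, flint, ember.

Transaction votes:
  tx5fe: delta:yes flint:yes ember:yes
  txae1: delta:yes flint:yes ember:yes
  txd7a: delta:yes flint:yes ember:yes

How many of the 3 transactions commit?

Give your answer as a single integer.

Answer: 3

Derivation:
tx5fe: all yes -> commit (commits=1)
txae1: all yes -> commit (commits=2)
txd7a: all yes -> commit (commits=3)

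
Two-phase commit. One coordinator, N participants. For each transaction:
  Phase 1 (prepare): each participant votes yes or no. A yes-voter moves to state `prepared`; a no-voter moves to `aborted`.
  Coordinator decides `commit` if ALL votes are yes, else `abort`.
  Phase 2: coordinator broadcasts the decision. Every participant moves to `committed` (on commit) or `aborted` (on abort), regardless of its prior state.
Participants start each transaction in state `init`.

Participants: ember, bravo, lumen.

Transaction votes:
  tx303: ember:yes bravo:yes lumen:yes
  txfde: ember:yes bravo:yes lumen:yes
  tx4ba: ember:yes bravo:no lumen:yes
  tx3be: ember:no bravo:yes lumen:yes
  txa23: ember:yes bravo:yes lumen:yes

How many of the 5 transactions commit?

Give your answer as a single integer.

tx303: all yes -> commit (commits=1)
txfde: all yes -> commit (commits=2)
tx4ba: no from bravo -> abort (commits=2)
tx3be: no from ember -> abort (commits=2)
txa23: all yes -> commit (commits=3)

Answer: 3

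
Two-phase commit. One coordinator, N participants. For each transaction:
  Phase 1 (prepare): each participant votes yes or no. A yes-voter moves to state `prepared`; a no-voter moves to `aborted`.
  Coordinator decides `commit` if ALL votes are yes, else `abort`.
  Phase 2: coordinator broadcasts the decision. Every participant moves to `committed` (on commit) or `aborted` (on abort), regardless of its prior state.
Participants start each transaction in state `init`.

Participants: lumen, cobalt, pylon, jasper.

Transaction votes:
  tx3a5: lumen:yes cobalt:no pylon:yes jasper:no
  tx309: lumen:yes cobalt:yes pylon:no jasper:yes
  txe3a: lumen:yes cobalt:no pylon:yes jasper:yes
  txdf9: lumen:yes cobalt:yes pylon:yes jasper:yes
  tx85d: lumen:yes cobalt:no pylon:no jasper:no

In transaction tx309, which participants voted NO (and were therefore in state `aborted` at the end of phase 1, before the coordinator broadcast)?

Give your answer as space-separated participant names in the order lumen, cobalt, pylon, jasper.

Txn tx309 phase 1: lumen yes -> prepared; cobalt yes -> prepared; pylon no -> aborted; jasper yes -> prepared

Answer: pylon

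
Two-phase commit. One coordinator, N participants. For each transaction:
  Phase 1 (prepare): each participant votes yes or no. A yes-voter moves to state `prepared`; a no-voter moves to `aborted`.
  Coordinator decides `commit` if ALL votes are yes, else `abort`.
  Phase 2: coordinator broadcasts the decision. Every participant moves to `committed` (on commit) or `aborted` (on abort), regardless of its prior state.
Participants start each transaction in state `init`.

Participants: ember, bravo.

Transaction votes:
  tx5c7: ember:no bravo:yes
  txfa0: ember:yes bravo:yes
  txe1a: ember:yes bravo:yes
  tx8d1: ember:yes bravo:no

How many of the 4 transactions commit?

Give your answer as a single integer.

Answer: 2

Derivation:
tx5c7: no from ember -> abort (commits=0)
txfa0: all yes -> commit (commits=1)
txe1a: all yes -> commit (commits=2)
tx8d1: no from bravo -> abort (commits=2)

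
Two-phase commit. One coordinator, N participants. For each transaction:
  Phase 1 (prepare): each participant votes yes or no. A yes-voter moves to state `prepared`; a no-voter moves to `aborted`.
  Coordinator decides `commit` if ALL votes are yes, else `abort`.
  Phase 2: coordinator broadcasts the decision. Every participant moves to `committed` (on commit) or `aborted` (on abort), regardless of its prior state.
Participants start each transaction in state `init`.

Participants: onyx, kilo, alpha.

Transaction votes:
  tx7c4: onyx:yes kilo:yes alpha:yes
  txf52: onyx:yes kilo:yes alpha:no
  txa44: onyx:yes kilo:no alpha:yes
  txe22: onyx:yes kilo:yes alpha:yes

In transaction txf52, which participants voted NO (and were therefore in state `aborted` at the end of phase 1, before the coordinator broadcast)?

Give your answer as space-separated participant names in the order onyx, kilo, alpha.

Txn txf52 phase 1: onyx yes -> prepared; kilo yes -> prepared; alpha no -> aborted

Answer: alpha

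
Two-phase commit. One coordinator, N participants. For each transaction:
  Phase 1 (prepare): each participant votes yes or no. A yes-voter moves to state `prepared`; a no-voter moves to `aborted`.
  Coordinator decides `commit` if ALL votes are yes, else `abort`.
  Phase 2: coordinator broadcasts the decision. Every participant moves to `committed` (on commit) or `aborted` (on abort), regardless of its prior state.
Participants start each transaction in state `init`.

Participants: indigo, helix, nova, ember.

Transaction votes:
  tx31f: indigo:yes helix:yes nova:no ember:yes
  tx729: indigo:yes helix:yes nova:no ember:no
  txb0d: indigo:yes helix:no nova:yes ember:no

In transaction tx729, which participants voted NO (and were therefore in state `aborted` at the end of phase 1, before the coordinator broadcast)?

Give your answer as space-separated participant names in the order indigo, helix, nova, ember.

Txn tx729 phase 1: indigo yes -> prepared; helix yes -> prepared; nova no -> aborted; ember no -> aborted

Answer: nova ember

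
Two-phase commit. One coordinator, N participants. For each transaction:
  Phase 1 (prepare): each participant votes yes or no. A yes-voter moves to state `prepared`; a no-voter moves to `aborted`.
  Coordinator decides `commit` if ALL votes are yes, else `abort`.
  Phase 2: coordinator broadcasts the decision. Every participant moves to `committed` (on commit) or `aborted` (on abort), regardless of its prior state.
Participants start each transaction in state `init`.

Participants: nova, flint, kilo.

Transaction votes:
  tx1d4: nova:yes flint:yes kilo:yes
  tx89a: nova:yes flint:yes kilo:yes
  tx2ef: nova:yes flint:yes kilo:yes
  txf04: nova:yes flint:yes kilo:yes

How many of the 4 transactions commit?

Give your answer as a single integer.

Answer: 4

Derivation:
tx1d4: all yes -> commit (commits=1)
tx89a: all yes -> commit (commits=2)
tx2ef: all yes -> commit (commits=3)
txf04: all yes -> commit (commits=4)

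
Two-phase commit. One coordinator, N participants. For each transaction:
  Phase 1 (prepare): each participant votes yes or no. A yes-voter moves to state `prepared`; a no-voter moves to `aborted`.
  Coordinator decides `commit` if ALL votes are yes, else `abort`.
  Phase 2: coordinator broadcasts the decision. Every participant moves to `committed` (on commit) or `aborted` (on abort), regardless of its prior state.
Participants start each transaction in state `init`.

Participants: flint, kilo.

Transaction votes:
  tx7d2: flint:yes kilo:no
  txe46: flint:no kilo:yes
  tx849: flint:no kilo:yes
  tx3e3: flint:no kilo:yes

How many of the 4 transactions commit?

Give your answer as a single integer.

tx7d2: no from kilo -> abort (commits=0)
txe46: no from flint -> abort (commits=0)
tx849: no from flint -> abort (commits=0)
tx3e3: no from flint -> abort (commits=0)

Answer: 0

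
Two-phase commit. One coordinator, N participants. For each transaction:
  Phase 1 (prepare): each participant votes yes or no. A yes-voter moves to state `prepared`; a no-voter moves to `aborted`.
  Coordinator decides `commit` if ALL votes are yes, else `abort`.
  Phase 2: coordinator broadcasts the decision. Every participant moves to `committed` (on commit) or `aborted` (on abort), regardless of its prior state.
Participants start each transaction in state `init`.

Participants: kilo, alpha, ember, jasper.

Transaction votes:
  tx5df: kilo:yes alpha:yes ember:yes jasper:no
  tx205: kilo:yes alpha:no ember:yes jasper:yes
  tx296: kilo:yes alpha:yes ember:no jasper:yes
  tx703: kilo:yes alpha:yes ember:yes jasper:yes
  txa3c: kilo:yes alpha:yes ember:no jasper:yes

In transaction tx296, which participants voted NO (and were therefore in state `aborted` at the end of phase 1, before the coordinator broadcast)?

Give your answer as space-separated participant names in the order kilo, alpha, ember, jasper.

Answer: ember

Derivation:
Txn tx296 phase 1: kilo yes -> prepared; alpha yes -> prepared; ember no -> aborted; jasper yes -> prepared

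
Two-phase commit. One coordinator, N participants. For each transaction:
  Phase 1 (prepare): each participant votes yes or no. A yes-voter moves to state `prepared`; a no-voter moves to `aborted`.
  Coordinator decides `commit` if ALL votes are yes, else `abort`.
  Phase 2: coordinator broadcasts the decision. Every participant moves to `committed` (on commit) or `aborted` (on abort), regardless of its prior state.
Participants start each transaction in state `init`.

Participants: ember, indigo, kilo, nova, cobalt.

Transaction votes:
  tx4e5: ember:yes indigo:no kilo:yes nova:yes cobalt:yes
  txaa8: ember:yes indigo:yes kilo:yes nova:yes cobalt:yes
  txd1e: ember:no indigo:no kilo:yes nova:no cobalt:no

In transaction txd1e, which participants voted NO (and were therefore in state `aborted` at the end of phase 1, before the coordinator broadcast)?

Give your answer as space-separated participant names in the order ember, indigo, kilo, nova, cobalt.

Answer: ember indigo nova cobalt

Derivation:
Txn txd1e phase 1: ember no -> aborted; indigo no -> aborted; kilo yes -> prepared; nova no -> aborted; cobalt no -> aborted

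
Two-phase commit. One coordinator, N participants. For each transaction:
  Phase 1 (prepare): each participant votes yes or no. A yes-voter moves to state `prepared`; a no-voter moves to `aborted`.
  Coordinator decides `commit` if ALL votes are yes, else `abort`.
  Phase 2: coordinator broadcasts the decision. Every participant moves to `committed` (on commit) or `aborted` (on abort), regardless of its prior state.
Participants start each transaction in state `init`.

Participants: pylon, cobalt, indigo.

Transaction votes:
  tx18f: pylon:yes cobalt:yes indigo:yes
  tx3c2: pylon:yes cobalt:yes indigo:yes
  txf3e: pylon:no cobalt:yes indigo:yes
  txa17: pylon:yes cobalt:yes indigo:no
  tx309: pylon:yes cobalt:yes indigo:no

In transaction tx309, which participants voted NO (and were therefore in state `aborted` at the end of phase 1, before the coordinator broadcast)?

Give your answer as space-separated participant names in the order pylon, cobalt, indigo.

Answer: indigo

Derivation:
Txn tx309 phase 1: pylon yes -> prepared; cobalt yes -> prepared; indigo no -> aborted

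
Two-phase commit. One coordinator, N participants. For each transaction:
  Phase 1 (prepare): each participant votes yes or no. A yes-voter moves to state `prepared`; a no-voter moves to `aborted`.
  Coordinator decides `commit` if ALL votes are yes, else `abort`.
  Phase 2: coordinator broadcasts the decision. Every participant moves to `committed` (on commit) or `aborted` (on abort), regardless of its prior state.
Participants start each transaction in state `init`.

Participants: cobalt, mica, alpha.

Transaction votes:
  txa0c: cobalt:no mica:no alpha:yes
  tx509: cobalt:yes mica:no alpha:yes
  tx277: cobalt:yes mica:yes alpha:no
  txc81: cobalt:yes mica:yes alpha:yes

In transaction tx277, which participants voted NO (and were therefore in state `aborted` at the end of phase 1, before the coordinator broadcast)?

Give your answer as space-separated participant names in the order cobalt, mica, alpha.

Answer: alpha

Derivation:
Txn tx277 phase 1: cobalt yes -> prepared; mica yes -> prepared; alpha no -> aborted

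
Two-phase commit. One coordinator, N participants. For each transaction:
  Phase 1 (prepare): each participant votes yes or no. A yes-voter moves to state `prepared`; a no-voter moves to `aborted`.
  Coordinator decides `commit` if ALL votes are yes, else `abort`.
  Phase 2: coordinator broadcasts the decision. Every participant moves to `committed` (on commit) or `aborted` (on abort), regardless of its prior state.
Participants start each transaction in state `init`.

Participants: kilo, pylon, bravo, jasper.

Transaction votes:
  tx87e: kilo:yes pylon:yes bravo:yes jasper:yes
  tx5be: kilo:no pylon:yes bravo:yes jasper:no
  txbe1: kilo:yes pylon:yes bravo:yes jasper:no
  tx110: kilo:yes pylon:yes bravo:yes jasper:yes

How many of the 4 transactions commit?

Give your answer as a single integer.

Answer: 2

Derivation:
tx87e: all yes -> commit (commits=1)
tx5be: no from kilo, jasper -> abort (commits=1)
txbe1: no from jasper -> abort (commits=1)
tx110: all yes -> commit (commits=2)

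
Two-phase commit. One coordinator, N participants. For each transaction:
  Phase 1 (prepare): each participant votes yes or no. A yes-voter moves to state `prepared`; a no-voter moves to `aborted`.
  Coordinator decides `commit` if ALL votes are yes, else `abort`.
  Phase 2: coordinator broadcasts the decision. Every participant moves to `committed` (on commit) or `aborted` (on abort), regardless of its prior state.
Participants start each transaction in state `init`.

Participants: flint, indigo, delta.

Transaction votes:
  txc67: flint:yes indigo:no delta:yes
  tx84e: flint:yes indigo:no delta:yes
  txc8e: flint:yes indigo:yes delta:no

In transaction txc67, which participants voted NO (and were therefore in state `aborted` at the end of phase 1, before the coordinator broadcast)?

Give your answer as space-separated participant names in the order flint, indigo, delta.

Answer: indigo

Derivation:
Txn txc67 phase 1: flint yes -> prepared; indigo no -> aborted; delta yes -> prepared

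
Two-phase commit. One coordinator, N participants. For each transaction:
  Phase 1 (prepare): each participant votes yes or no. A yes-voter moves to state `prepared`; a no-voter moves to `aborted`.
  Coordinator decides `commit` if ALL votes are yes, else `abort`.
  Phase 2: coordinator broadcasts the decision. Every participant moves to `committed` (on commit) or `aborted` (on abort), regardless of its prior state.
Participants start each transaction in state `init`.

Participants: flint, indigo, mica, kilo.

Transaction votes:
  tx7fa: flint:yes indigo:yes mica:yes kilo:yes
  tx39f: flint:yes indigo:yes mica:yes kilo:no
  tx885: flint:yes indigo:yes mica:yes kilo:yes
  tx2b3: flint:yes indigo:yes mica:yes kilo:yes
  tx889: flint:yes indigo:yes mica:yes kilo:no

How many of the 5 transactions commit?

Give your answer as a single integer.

Answer: 3

Derivation:
tx7fa: all yes -> commit (commits=1)
tx39f: no from kilo -> abort (commits=1)
tx885: all yes -> commit (commits=2)
tx2b3: all yes -> commit (commits=3)
tx889: no from kilo -> abort (commits=3)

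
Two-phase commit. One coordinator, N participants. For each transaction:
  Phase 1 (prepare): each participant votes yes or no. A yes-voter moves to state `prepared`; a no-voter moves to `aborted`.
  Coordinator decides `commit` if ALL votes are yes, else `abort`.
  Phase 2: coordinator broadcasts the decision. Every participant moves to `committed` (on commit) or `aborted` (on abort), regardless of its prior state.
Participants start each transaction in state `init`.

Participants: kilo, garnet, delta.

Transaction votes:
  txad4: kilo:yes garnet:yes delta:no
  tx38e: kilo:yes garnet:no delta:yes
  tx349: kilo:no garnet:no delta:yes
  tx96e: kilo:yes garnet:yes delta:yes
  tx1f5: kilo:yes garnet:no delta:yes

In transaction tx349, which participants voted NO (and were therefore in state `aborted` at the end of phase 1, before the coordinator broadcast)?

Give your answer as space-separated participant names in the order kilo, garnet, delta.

Txn tx349 phase 1: kilo no -> aborted; garnet no -> aborted; delta yes -> prepared

Answer: kilo garnet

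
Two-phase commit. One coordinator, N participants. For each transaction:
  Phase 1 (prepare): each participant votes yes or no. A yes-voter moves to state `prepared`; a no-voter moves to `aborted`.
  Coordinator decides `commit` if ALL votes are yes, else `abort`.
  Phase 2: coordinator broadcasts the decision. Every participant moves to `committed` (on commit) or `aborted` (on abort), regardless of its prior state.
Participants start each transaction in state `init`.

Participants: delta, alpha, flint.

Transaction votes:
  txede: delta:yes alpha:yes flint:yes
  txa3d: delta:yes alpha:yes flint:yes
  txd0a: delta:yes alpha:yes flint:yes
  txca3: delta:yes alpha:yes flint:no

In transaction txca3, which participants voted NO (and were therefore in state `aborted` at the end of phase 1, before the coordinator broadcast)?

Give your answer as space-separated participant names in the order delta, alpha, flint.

Answer: flint

Derivation:
Txn txca3 phase 1: delta yes -> prepared; alpha yes -> prepared; flint no -> aborted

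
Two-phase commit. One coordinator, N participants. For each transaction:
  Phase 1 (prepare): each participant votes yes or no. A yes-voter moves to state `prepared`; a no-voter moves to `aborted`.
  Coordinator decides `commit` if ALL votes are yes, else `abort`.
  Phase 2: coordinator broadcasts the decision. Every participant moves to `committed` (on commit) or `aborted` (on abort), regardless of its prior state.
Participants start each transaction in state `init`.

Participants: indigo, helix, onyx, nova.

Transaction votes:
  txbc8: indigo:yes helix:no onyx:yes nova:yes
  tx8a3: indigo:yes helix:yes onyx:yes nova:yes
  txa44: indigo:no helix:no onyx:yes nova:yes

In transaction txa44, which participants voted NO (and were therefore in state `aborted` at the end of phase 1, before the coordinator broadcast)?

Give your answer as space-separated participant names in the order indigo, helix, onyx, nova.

Txn txa44 phase 1: indigo no -> aborted; helix no -> aborted; onyx yes -> prepared; nova yes -> prepared

Answer: indigo helix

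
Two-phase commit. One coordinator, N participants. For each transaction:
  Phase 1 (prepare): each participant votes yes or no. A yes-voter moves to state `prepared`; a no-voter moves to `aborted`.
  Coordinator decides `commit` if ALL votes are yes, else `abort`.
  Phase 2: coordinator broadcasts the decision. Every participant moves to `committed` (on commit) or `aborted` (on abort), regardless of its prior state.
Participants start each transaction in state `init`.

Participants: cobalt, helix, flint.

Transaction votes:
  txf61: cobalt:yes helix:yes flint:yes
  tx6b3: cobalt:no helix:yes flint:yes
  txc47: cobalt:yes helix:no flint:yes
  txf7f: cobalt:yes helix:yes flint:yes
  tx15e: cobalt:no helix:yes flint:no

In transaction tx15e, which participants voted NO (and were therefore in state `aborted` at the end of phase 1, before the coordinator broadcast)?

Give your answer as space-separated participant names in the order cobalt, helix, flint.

Answer: cobalt flint

Derivation:
Txn tx15e phase 1: cobalt no -> aborted; helix yes -> prepared; flint no -> aborted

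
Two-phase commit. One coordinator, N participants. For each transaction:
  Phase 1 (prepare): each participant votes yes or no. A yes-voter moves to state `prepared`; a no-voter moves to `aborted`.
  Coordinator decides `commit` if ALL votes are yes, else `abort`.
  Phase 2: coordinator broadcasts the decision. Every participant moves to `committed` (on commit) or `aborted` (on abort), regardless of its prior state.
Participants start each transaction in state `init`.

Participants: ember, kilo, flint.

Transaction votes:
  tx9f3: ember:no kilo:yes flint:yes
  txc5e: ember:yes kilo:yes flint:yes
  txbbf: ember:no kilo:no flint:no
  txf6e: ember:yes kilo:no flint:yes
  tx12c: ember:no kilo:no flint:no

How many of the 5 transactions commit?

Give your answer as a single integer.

tx9f3: no from ember -> abort (commits=0)
txc5e: all yes -> commit (commits=1)
txbbf: no from ember, kilo, flint -> abort (commits=1)
txf6e: no from kilo -> abort (commits=1)
tx12c: no from ember, kilo, flint -> abort (commits=1)

Answer: 1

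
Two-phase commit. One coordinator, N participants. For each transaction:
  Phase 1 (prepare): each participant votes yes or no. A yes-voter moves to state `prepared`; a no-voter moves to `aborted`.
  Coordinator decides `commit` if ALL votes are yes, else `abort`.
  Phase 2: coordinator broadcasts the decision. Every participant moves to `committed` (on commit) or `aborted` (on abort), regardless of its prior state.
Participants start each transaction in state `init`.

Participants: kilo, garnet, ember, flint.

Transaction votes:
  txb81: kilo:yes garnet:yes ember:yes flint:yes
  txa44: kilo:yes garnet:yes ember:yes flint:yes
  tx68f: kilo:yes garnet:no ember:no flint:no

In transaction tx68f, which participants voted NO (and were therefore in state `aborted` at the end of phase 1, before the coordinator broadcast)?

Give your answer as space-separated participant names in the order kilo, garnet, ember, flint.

Answer: garnet ember flint

Derivation:
Txn tx68f phase 1: kilo yes -> prepared; garnet no -> aborted; ember no -> aborted; flint no -> aborted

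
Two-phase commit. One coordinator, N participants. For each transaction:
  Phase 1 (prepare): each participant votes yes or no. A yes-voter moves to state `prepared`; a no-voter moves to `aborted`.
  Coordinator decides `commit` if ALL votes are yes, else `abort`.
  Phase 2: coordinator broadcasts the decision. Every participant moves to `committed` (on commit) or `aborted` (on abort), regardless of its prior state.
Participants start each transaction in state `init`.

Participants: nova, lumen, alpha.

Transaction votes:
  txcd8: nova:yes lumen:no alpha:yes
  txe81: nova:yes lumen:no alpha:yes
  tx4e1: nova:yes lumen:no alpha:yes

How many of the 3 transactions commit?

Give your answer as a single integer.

txcd8: no from lumen -> abort (commits=0)
txe81: no from lumen -> abort (commits=0)
tx4e1: no from lumen -> abort (commits=0)

Answer: 0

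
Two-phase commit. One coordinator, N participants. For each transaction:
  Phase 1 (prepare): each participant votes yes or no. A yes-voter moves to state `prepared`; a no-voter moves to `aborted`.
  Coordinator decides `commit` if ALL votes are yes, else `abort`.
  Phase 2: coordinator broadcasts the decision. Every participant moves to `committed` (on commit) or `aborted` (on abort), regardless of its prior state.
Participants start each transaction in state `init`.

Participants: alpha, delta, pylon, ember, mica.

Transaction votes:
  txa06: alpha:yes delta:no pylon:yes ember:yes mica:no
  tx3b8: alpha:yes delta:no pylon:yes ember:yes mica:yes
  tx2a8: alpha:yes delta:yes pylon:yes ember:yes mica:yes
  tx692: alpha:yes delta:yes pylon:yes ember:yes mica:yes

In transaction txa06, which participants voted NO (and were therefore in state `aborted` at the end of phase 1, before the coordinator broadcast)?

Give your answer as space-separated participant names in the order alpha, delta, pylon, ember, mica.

Answer: delta mica

Derivation:
Txn txa06 phase 1: alpha yes -> prepared; delta no -> aborted; pylon yes -> prepared; ember yes -> prepared; mica no -> aborted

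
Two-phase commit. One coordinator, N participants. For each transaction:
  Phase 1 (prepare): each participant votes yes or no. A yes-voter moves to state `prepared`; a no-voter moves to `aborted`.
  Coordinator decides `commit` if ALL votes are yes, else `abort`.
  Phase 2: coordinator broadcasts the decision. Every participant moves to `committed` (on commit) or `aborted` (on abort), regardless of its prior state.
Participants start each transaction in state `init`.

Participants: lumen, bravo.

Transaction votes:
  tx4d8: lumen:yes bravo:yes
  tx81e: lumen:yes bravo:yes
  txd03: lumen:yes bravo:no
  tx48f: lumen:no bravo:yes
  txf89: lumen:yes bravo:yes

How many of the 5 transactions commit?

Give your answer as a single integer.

tx4d8: all yes -> commit (commits=1)
tx81e: all yes -> commit (commits=2)
txd03: no from bravo -> abort (commits=2)
tx48f: no from lumen -> abort (commits=2)
txf89: all yes -> commit (commits=3)

Answer: 3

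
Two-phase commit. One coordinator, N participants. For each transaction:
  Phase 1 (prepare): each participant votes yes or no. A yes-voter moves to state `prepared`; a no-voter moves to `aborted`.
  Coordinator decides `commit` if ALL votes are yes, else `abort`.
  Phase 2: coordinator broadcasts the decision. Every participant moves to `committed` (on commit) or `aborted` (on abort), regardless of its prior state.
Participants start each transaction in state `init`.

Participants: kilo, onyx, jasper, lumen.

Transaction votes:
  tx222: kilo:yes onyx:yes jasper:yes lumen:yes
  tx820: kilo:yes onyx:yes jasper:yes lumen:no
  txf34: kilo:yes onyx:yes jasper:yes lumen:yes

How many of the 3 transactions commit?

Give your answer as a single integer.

Answer: 2

Derivation:
tx222: all yes -> commit (commits=1)
tx820: no from lumen -> abort (commits=1)
txf34: all yes -> commit (commits=2)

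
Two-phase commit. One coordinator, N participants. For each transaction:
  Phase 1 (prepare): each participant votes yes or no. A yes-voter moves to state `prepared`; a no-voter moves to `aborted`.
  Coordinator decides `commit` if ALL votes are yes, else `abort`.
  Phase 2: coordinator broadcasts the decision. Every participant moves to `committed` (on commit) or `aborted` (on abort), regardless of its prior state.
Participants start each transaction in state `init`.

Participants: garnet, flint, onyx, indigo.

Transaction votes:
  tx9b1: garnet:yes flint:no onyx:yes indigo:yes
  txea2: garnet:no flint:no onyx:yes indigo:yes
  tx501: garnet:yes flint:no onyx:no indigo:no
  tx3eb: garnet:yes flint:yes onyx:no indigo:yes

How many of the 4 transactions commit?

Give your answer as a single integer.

tx9b1: no from flint -> abort (commits=0)
txea2: no from garnet, flint -> abort (commits=0)
tx501: no from flint, onyx, indigo -> abort (commits=0)
tx3eb: no from onyx -> abort (commits=0)

Answer: 0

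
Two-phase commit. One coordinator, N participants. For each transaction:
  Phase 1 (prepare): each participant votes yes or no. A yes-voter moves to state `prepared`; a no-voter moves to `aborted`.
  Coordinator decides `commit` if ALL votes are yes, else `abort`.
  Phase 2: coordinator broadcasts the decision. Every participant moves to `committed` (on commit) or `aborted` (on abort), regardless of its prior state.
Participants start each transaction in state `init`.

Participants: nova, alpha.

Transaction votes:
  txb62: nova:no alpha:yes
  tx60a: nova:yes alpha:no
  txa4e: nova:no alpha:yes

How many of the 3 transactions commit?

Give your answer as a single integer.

Answer: 0

Derivation:
txb62: no from nova -> abort (commits=0)
tx60a: no from alpha -> abort (commits=0)
txa4e: no from nova -> abort (commits=0)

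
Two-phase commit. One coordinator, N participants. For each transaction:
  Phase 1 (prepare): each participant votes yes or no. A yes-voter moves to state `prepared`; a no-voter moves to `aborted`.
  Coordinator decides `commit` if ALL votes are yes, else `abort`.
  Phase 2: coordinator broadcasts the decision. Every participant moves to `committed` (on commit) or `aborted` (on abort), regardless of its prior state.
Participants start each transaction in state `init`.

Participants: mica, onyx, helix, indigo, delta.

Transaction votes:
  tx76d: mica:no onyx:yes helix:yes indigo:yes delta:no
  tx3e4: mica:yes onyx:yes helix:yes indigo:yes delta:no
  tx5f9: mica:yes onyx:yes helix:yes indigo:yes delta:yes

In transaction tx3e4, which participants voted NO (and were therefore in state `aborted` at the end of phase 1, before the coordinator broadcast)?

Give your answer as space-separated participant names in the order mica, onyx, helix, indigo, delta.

Answer: delta

Derivation:
Txn tx3e4 phase 1: mica yes -> prepared; onyx yes -> prepared; helix yes -> prepared; indigo yes -> prepared; delta no -> aborted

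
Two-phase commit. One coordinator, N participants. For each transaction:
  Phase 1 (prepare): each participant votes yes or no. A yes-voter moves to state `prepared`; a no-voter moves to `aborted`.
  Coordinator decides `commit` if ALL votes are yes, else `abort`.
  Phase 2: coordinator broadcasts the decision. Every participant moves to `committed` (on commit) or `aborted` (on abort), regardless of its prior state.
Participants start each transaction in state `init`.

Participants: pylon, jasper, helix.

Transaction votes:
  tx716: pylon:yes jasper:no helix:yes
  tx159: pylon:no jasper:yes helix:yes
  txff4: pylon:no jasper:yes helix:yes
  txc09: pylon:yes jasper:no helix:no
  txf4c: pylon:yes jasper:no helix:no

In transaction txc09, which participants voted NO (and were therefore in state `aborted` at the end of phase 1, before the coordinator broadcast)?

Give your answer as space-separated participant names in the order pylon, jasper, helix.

Answer: jasper helix

Derivation:
Txn txc09 phase 1: pylon yes -> prepared; jasper no -> aborted; helix no -> aborted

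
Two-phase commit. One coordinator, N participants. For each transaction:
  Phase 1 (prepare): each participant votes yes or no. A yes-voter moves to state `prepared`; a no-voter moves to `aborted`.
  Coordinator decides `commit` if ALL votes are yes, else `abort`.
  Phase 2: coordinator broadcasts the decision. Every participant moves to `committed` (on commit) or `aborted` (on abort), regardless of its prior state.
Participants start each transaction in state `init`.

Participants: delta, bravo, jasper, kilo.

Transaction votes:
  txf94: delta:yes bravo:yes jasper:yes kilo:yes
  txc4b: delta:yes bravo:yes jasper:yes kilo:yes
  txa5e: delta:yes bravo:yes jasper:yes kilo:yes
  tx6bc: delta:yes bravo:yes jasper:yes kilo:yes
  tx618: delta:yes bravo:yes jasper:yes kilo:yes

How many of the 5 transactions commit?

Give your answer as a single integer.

txf94: all yes -> commit (commits=1)
txc4b: all yes -> commit (commits=2)
txa5e: all yes -> commit (commits=3)
tx6bc: all yes -> commit (commits=4)
tx618: all yes -> commit (commits=5)

Answer: 5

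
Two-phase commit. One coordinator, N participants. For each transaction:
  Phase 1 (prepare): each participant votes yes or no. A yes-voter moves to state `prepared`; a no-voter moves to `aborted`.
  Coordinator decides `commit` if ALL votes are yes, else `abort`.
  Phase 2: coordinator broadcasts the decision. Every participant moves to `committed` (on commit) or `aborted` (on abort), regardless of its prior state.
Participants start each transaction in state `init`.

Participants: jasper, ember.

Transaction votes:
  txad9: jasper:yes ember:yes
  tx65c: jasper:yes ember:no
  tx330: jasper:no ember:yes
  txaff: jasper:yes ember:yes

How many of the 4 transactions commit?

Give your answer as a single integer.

Answer: 2

Derivation:
txad9: all yes -> commit (commits=1)
tx65c: no from ember -> abort (commits=1)
tx330: no from jasper -> abort (commits=1)
txaff: all yes -> commit (commits=2)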